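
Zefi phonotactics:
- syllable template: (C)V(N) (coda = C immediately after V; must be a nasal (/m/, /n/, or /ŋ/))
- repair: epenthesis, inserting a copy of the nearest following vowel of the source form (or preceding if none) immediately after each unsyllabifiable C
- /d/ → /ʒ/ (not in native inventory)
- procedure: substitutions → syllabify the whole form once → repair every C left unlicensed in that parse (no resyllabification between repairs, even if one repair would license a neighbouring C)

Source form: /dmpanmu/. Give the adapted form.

ʒamapanmu

Substitution: /d/ → /ʒ/, giving /ʒmpanmu/.
Under (C)V(N), the unsyllabifiable consonants are /ʒ/, /m/ (only a nasal (/m/, /n/, or /ŋ/) is licensed in coda position; onsets are limited to one consonant).
Each unlicensed consonant becomes the onset of a new syllable: /ʒ/ → /ʒa/, /m/ → /ma/.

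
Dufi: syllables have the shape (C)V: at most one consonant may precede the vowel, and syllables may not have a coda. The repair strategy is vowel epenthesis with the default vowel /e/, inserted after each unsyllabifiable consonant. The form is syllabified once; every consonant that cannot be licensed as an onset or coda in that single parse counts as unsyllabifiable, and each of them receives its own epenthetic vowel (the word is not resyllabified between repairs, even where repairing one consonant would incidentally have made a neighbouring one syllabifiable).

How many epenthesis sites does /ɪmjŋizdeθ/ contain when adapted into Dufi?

The unsyllabifiable consonants are /m/, /j/, /z/, /θ/; each receives one epenthetic vowel.

4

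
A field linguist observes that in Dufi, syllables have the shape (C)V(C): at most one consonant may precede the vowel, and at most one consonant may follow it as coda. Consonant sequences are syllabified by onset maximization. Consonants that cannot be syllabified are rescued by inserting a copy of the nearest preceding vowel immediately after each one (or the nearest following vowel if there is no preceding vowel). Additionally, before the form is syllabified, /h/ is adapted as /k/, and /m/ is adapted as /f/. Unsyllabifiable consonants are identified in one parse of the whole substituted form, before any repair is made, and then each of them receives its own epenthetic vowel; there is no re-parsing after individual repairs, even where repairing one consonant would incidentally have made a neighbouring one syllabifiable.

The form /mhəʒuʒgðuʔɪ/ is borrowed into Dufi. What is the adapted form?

fəkəʒuʒguðuʔɪ

Substitution: /m/ → /f/, /h/ → /k/, giving /fkəʒuʒgðuʔɪ/.
Syllabifying with onset maximization leaves /f/, /g/ stranded (at most one coda consonant is licensed; onsets are limited to one consonant).
Each unlicensed consonant becomes the onset of a new syllable: /f/ → /fə/, /g/ → /gu/.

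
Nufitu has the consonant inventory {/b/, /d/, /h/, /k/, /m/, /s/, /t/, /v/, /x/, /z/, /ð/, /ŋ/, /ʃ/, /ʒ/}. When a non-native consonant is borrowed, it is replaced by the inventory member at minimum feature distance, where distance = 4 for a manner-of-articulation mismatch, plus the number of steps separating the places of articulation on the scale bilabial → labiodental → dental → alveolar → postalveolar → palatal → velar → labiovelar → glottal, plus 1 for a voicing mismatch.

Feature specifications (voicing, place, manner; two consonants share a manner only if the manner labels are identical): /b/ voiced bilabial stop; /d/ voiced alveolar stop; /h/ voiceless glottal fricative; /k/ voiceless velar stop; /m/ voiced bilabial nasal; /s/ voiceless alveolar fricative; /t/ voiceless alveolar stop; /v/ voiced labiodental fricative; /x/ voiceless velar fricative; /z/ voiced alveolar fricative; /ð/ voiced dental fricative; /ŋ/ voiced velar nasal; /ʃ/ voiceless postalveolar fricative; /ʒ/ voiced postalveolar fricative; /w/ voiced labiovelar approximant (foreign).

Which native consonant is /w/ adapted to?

ŋ

/ŋ/ is closest: manner differs (approximant→nasal, +4), place distance 1 (labiovelar→velar), same voicing; total 5. Next closest is /h/ at distance 6.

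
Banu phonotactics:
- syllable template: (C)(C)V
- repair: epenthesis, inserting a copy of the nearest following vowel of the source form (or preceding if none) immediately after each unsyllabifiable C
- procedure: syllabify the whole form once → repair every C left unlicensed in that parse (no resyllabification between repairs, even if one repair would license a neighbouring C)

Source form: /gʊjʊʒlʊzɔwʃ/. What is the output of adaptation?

gʊjʊʒlʊzɔwɔʃɔ

Under (C)(C)V, the unsyllabifiable consonants are /w/, /ʃ/ (no codas are permitted; onsets may contain at most 2 consonants).
Epenthesis after each stranded consonant: /w/ → /wɔ/, /ʃ/ → /ʃɔ/.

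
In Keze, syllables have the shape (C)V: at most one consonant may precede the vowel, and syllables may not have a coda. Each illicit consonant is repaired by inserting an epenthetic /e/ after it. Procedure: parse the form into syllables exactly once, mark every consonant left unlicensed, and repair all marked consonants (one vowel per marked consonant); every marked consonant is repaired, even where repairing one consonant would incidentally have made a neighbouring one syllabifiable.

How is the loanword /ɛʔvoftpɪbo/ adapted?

The consonants /ʔ/, /f/, /t/ cannot be parsed into a legal (C)V syllable (no codas are permitted; onsets are limited to one consonant).
Inserting the epenthetic vowel yields /ʔ/ → /ʔe/, /f/ → /fe/, /t/ → /te/.

ɛʔevofetepɪbo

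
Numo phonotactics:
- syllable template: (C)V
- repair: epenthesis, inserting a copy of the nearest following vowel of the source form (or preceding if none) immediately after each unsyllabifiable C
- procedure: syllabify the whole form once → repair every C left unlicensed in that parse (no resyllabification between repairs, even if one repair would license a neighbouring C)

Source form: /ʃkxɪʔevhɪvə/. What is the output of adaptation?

Under (C)V, the unsyllabifiable consonants are /ʃ/, /k/, /v/ (no codas are permitted; onsets are limited to one consonant).
Inserting the epenthetic vowel yields /ʃ/ → /ʃɪ/, /k/ → /kɪ/, /v/ → /vɪ/.

ʃɪkɪxɪʔevɪhɪvə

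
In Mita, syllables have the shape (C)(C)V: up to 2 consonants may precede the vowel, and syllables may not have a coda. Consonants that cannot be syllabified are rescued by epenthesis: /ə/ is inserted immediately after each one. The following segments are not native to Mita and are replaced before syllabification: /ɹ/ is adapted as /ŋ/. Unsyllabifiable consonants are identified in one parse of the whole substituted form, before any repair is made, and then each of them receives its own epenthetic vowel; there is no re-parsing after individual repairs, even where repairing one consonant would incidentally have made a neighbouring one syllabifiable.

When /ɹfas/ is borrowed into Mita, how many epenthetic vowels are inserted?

1

After substitution the input is /ŋfas/.
The unsyllabifiable consonants are /s/; each receives one epenthetic vowel.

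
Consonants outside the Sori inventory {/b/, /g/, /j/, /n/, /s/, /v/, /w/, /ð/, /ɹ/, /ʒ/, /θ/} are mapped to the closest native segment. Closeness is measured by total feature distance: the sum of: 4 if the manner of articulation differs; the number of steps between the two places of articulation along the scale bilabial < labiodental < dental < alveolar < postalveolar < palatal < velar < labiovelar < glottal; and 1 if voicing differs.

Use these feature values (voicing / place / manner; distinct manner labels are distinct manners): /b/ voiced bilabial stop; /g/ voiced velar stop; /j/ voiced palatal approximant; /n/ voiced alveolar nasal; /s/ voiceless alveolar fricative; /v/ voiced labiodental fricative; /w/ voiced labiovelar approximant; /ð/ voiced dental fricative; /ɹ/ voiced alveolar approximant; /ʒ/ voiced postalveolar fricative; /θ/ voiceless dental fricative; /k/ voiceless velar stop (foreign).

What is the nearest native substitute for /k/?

/g/ is closest: same manner (stop), place distance 0 (velar→velar), voicing differs (+1); total 1. Next closest is /j/ at distance 6.

g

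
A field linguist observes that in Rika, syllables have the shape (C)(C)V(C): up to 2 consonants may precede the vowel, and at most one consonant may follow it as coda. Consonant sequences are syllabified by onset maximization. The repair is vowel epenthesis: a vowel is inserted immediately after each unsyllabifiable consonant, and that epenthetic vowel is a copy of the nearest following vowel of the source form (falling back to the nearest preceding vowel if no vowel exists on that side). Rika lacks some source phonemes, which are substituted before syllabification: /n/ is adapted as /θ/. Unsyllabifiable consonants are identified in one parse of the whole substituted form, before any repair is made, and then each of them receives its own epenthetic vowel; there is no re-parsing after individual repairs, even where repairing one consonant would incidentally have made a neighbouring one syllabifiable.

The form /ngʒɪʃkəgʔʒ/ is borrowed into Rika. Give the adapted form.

Substitution: /n/ → /θ/, giving /θgʒɪʃkəgʔʒ/.
The consonants /θ/, /ʔ/, /ʒ/ cannot be parsed into a legal (C)(C)V(C) syllable (at most one coda consonant is licensed; onsets may contain at most 2 consonants).
Inserting the epenthetic vowel yields /θ/ → /θɪ/, /ʔ/ → /ʔə/, /ʒ/ → /ʒə/.

θɪgʒɪʃkəgʔəʒə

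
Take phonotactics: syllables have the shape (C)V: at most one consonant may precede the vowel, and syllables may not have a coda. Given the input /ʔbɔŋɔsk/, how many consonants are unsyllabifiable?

3

The consonants /ʔ/, /s/, /k/ cannot be parsed into a legal (C)V syllable (no codas are permitted; onsets are limited to one consonant).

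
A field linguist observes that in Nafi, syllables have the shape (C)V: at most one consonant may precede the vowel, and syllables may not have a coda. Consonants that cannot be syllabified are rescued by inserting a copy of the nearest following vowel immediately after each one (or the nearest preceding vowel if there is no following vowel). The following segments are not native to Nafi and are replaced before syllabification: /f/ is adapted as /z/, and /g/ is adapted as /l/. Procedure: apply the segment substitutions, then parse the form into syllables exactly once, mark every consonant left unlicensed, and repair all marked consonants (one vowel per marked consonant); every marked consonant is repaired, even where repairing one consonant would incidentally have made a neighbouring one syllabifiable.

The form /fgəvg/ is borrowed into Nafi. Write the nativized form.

Substitution: /f/ → /z/, /g/ → /l/, giving /zləvl/.
The consonants /z/, /v/, /l/ cannot be parsed into a legal (C)V syllable (no codas are permitted; onsets are limited to one consonant).
Each unlicensed consonant becomes the onset of a new syllable: /z/ → /zə/, /v/ → /və/, /l/ → /lə/.

zələvələ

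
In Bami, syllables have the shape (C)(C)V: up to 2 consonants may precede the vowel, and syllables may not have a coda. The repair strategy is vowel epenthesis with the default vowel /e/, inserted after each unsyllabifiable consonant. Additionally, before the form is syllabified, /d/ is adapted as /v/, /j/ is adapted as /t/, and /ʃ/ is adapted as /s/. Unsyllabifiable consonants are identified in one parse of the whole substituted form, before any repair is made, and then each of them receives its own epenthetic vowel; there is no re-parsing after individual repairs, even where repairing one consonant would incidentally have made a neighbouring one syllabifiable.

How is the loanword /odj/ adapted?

Substitution: /d/ → /v/, /j/ → /t/, giving /ovt/.
The consonants /v/, /t/ cannot be parsed into a legal (C)(C)V syllable (no codas are permitted; onsets may contain at most 2 consonants).
Each unlicensed consonant becomes the onset of a new syllable: /v/ → /ve/, /t/ → /te/.

ovete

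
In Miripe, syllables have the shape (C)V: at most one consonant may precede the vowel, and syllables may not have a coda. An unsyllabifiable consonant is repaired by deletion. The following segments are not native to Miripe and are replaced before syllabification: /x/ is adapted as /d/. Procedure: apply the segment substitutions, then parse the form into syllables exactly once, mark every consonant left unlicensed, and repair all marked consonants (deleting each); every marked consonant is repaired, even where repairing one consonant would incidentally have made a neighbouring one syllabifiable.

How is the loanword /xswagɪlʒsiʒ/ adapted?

wagɪsi

Substitution: /x/ → /d/, giving /dswagɪlʒsiʒ/.
Syllabifying with onset maximization leaves /d/, /s/, /l/, /ʒ/, /ʒ/ stranded (no codas are permitted; onsets are limited to one consonant).
Each unlicensed consonant is deleted: /d/, /s/, /l/, /ʒ/, /ʒ/.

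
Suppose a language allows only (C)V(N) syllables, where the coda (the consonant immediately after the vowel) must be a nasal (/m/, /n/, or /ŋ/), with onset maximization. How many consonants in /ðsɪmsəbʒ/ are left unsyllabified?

The consonants /ð/, /b/, /ʒ/ cannot be parsed into a legal (C)V(N) syllable (only a nasal (/m/, /n/, or /ŋ/) is licensed in coda position; onsets are limited to one consonant).

3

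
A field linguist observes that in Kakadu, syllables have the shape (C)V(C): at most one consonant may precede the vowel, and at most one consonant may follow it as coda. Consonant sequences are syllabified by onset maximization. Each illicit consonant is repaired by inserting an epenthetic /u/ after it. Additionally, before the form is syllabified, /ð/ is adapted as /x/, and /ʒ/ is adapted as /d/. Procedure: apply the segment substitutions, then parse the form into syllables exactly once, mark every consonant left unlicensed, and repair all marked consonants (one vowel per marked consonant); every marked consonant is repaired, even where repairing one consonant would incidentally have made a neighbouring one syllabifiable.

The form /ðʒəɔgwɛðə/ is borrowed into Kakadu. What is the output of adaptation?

xudəɔgwɛxə

Substitution: /ð/ → /x/, /ʒ/ → /d/, giving /xdəɔgwɛxə/.
The consonants /x/ cannot be parsed into a legal (C)V(C) syllable (at most one coda consonant is licensed; onsets are limited to one consonant).
Inserting the epenthetic vowel yields /x/ → /xu/.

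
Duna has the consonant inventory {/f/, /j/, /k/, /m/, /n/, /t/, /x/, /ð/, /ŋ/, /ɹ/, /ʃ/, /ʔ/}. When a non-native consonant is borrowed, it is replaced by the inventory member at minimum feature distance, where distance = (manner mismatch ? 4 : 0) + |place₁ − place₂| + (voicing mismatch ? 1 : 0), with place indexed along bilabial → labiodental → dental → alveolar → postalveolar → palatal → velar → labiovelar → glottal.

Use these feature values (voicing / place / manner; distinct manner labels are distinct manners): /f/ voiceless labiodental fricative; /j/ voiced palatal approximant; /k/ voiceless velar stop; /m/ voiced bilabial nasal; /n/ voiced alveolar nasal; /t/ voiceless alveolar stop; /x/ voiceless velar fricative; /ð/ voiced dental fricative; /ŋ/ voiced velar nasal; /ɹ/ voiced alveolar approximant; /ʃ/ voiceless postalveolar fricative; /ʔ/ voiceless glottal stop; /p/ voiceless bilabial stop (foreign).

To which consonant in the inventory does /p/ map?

/t/ is closest: same manner (stop), place distance 3 (bilabial→alveolar), same voicing; total 3. Next closest is /f/ at distance 5.

t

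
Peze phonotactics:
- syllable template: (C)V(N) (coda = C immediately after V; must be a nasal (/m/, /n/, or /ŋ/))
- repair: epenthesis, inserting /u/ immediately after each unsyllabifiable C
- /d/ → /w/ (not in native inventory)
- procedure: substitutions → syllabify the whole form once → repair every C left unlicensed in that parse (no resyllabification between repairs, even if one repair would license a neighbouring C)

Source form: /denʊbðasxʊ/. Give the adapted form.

wenʊbuðasuxʊ

Substitution: /d/ → /w/, giving /wenʊbðasxʊ/.
Under (C)V(N), the unsyllabifiable consonants are /b/, /s/ (only a nasal (/m/, /n/, or /ŋ/) is licensed in coda position; onsets are limited to one consonant).
Inserting the epenthetic vowel yields /b/ → /bu/, /s/ → /su/.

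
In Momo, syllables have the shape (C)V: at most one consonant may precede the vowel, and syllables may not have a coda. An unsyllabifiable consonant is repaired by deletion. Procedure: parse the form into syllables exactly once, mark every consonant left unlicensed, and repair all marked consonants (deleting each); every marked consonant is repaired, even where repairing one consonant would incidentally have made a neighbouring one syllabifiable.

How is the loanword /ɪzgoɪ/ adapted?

Syllabifying with onset maximization leaves /z/ stranded (no codas are permitted; onsets are limited to one consonant).
Deletion applies to /z/.

ɪgoɪ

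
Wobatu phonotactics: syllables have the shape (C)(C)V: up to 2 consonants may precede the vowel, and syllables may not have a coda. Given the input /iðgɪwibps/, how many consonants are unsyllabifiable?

3

Syllabifying with onset maximization leaves /b/, /p/, /s/ stranded (no codas are permitted; onsets may contain at most 2 consonants).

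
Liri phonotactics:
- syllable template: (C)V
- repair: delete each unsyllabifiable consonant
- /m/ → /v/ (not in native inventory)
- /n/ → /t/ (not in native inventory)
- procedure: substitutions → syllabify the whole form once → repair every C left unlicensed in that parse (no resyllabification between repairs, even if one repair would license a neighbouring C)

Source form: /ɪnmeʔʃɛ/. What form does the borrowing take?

Substitution: /n/ → /t/, /m/ → /v/, giving /ɪtveʔʃɛ/.
Under (C)V, the unsyllabifiable consonants are /t/, /ʔ/ (no codas are permitted; onsets are limited to one consonant).
Deleting the stranded consonants removes /t/, /ʔ/.

ɪveʃɛ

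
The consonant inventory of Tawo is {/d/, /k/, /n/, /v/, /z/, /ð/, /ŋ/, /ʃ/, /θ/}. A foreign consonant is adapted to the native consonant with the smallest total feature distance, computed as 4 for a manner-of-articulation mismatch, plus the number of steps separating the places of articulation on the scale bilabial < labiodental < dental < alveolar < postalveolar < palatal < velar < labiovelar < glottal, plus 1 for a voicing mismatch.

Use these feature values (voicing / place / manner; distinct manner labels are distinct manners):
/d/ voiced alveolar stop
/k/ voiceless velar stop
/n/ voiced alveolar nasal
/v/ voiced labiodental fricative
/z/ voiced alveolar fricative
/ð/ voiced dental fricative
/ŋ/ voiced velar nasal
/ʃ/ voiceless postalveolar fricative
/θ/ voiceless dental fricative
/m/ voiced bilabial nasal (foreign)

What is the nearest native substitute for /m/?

n

/n/ is closest: same manner (nasal), place distance 3 (bilabial→alveolar), same voicing; total 3. Next closest is /v/ at distance 5.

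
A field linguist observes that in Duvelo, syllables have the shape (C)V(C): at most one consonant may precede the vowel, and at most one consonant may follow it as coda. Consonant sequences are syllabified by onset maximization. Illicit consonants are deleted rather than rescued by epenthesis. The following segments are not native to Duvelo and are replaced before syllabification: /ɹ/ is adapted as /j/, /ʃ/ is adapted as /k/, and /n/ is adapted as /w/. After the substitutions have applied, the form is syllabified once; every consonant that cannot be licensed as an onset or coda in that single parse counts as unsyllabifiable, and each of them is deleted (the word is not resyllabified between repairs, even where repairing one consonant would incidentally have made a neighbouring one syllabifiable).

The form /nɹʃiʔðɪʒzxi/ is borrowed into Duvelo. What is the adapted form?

Substitution: /n/ → /w/, /ɹ/ → /j/, /ʃ/ → /k/, giving /wjkiʔðɪʒzxi/.
Under (C)V(C), the unsyllabifiable consonants are /w/, /j/, /z/ (at most one coda consonant is licensed; onsets are limited to one consonant).
Each unlicensed consonant is deleted: /w/, /j/, /z/.

kiʔðɪʒxi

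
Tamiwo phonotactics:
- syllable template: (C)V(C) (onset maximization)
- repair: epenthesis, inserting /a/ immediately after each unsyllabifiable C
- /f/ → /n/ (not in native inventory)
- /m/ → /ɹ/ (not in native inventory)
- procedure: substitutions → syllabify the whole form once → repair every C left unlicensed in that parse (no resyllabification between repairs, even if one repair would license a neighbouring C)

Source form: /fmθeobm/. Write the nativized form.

Substitution: /f/ → /n/, /m/ → /ɹ/, giving /nɹθeobɹ/.
Under (C)V(C), the unsyllabifiable consonants are /n/, /ɹ/, /ɹ/ (at most one coda consonant is licensed; onsets are limited to one consonant).
Each unlicensed consonant becomes the onset of a new syllable: /n/ → /na/, /ɹ/ → /ɹa/, /ɹ/ → /ɹa/.

naɹaθeobɹa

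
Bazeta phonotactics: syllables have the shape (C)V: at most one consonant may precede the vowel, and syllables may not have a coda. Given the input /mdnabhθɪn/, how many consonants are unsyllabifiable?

Syllabifying with onset maximization leaves /m/, /d/, /b/, /h/, /n/ stranded (no codas are permitted; onsets are limited to one consonant).

5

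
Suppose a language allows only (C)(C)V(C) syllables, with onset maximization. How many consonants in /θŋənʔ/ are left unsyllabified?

1

The consonants /ʔ/ cannot be parsed into a legal (C)(C)V(C) syllable (at most one coda consonant is licensed; onsets may contain at most 2 consonants).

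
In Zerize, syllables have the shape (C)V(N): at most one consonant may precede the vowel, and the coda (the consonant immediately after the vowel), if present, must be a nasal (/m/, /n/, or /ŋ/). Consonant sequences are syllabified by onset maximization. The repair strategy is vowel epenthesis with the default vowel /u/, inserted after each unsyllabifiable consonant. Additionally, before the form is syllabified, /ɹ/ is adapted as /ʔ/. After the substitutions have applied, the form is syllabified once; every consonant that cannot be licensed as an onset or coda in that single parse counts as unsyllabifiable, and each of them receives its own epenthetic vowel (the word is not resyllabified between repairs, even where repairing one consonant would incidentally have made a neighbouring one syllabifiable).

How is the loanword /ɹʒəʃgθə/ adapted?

ʔuʒəʃuguθə

Substitution: /ɹ/ → /ʔ/, giving /ʔʒəʃgθə/.
Under (C)V(N), the unsyllabifiable consonants are /ʔ/, /ʃ/, /g/ (only a nasal (/m/, /n/, or /ŋ/) is licensed in coda position; onsets are limited to one consonant).
Inserting the epenthetic vowel yields /ʔ/ → /ʔu/, /ʃ/ → /ʃu/, /g/ → /gu/.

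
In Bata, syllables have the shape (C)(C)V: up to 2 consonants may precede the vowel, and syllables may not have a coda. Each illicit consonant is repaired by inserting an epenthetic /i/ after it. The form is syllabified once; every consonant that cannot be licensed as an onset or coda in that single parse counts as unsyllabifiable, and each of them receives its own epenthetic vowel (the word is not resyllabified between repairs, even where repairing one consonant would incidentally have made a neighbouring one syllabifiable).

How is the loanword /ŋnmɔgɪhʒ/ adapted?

ŋinmɔgɪhiʒi

Under (C)(C)V, the unsyllabifiable consonants are /ŋ/, /h/, /ʒ/ (no codas are permitted; onsets may contain at most 2 consonants).
Inserting the epenthetic vowel yields /ŋ/ → /ŋi/, /h/ → /hi/, /ʒ/ → /ʒi/.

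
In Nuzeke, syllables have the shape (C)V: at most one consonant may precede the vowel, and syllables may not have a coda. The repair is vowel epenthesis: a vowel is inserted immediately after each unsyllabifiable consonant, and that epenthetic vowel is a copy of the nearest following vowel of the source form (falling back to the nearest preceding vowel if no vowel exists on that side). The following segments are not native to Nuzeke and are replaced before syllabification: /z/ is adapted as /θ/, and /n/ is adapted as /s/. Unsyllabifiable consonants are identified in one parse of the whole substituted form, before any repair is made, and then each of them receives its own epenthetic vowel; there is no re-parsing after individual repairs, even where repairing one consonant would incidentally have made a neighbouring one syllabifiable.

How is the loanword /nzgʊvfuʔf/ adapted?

sʊθʊgʊvufuʔufu

Substitution: /n/ → /s/, /z/ → /θ/, giving /sθgʊvfuʔf/.
Syllabifying with onset maximization leaves /s/, /θ/, /v/, /ʔ/, /f/ stranded (no codas are permitted; onsets are limited to one consonant).
Each unlicensed consonant becomes the onset of a new syllable: /s/ → /sʊ/, /θ/ → /θʊ/, /v/ → /vu/, /ʔ/ → /ʔu/, /f/ → /fu/.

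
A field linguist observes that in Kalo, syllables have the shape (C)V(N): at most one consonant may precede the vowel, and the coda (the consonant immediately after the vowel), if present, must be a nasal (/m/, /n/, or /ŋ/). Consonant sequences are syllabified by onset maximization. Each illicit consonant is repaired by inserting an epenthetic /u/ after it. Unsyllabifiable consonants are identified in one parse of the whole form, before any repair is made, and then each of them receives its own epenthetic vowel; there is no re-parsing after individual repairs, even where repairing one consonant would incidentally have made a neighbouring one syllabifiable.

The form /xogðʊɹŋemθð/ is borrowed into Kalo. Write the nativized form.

xoguðʊɹuŋemθuðu

Under (C)V(N), the unsyllabifiable consonants are /g/, /ɹ/, /θ/, /ð/ (only a nasal (/m/, /n/, or /ŋ/) is licensed in coda position; onsets are limited to one consonant).
Epenthesis after each stranded consonant: /g/ → /gu/, /ɹ/ → /ɹu/, /θ/ → /θu/, /ð/ → /ðu/.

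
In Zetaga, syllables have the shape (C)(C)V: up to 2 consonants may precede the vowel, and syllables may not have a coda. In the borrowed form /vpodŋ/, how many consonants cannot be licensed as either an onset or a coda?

2

Under (C)(C)V, the unsyllabifiable consonants are /d/, /ŋ/ (no codas are permitted; onsets may contain at most 2 consonants).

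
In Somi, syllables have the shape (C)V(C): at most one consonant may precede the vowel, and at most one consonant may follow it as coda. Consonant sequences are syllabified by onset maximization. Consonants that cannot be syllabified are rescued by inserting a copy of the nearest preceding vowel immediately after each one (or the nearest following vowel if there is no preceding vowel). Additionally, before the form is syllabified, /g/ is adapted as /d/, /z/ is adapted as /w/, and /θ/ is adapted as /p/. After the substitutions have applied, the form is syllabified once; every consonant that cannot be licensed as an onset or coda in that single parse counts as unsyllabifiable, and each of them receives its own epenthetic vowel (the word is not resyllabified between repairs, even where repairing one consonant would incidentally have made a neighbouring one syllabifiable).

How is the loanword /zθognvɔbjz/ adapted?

Substitution: /z/ → /w/, /θ/ → /p/, /g/ → /d/, giving /wpodnvɔbjw/.
Under (C)V(C), the unsyllabifiable consonants are /w/, /n/, /j/, /w/ (at most one coda consonant is licensed; onsets are limited to one consonant).
Each unlicensed consonant becomes the onset of a new syllable: /w/ → /wo/, /n/ → /no/, /j/ → /jɔ/, /w/ → /wɔ/.

wopodnovɔbjɔwɔ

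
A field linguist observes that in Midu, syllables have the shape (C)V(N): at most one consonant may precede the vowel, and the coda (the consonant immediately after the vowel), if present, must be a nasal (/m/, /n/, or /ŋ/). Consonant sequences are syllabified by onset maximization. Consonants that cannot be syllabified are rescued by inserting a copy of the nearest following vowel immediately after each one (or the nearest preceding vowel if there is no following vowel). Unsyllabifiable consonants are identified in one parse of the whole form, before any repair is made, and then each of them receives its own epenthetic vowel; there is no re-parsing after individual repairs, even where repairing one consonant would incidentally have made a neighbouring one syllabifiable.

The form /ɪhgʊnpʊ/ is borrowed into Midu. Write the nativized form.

Syllabifying with onset maximization leaves /h/ stranded (only a nasal (/m/, /n/, or /ŋ/) is licensed in coda position; onsets are limited to one consonant).
Each unlicensed consonant becomes the onset of a new syllable: /h/ → /hʊ/.

ɪhʊgʊnpʊ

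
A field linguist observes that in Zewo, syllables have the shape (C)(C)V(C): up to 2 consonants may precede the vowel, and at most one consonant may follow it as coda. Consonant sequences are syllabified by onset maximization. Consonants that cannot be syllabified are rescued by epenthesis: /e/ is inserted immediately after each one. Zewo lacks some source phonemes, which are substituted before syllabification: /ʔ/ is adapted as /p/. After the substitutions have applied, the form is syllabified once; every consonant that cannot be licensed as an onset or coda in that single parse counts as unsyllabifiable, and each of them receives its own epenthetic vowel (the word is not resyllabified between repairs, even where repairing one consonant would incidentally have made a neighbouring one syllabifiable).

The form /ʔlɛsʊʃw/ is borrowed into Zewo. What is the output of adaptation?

plɛsʊʃwe

Substitution: /ʔ/ → /p/, giving /plɛsʊʃw/.
Syllabifying with onset maximization leaves /w/ stranded (at most one coda consonant is licensed; onsets may contain at most 2 consonants).
Epenthesis after each stranded consonant: /w/ → /we/.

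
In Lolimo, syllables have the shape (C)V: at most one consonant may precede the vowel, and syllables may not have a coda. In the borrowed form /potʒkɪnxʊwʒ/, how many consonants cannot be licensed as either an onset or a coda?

5

Under (C)V, the unsyllabifiable consonants are /t/, /ʒ/, /n/, /w/, /ʒ/ (no codas are permitted; onsets are limited to one consonant).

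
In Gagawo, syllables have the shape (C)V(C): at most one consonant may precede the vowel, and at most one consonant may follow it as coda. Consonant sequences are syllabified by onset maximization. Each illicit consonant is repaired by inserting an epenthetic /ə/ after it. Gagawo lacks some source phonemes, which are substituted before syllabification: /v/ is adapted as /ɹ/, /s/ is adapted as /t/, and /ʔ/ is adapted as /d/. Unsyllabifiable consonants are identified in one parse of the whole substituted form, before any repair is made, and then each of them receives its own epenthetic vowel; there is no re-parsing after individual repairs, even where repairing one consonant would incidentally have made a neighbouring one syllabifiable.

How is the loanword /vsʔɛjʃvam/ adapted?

Substitution: /v/ → /ɹ/, /s/ → /t/, /ʔ/ → /d/, giving /ɹtdɛjʃɹam/.
Under (C)V(C), the unsyllabifiable consonants are /ɹ/, /t/, /ʃ/ (at most one coda consonant is licensed; onsets are limited to one consonant).
Each unlicensed consonant becomes the onset of a new syllable: /ɹ/ → /ɹə/, /t/ → /tə/, /ʃ/ → /ʃə/.

ɹətədɛjʃəɹam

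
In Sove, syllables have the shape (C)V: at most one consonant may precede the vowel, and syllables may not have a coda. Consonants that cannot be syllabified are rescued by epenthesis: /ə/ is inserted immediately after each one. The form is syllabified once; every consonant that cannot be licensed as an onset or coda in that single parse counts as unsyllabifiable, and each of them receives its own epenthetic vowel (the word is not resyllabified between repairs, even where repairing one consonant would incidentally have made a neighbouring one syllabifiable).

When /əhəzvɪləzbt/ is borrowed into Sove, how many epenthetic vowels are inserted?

4

The unsyllabifiable consonants are /z/, /z/, /b/, /t/; each receives one epenthetic vowel.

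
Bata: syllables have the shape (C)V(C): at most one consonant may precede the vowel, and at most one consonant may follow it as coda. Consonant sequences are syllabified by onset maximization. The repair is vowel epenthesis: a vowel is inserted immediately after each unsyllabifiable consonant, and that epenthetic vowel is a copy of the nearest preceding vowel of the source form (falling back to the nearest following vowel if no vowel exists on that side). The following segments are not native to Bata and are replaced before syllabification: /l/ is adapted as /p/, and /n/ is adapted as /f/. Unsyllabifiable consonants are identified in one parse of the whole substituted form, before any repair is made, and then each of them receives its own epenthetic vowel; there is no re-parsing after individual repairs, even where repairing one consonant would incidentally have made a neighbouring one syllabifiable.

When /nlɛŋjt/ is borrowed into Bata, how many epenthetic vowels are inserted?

3

After substitution the input is /fpɛŋjt/.
The unsyllabifiable consonants are /f/, /j/, /t/; each receives one epenthetic vowel.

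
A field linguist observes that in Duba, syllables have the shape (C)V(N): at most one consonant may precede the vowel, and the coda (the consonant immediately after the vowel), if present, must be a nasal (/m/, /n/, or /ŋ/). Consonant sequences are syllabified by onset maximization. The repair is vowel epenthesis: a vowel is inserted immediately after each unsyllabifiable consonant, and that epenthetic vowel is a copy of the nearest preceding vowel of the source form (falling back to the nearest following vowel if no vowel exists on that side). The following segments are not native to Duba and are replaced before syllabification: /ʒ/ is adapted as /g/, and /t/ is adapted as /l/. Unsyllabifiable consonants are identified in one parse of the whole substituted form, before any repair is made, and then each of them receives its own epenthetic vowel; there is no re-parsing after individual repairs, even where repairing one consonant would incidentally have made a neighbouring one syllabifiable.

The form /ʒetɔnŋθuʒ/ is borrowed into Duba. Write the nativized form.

gelɔnŋɔθugu

Substitution: /ʒ/ → /g/, /t/ → /l/, giving /gelɔnŋθug/.
The consonants /ŋ/, /g/ cannot be parsed into a legal (C)V(N) syllable (only a nasal (/m/, /n/, or /ŋ/) is licensed in coda position; onsets are limited to one consonant).
Epenthesis after each stranded consonant: /ŋ/ → /ŋɔ/, /g/ → /gu/.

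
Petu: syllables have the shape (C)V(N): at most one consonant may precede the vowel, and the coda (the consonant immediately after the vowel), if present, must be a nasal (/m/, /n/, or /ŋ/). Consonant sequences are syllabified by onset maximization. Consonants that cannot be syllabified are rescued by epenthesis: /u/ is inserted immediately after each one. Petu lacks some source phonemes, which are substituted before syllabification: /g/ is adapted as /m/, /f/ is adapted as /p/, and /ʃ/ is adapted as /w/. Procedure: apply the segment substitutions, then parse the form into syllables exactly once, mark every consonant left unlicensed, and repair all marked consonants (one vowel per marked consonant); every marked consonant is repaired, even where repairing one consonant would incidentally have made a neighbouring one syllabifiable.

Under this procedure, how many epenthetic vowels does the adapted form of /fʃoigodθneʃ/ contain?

After substitution the input is /pwoimodθnew/.
The unsyllabifiable consonants are /p/, /d/, /θ/, /w/; each receives one epenthetic vowel.

4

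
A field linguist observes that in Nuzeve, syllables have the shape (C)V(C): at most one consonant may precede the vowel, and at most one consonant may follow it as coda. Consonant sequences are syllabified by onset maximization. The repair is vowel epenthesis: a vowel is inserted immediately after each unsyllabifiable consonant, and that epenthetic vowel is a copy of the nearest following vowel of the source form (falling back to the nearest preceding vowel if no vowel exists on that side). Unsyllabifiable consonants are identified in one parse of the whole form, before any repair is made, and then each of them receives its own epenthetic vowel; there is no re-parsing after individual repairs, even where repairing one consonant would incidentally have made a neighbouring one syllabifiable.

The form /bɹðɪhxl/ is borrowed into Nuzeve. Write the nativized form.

bɪɹɪðɪhxɪlɪ

Under (C)V(C), the unsyllabifiable consonants are /b/, /ɹ/, /x/, /l/ (at most one coda consonant is licensed; onsets are limited to one consonant).
Inserting the epenthetic vowel yields /b/ → /bɪ/, /ɹ/ → /ɹɪ/, /x/ → /xɪ/, /l/ → /lɪ/.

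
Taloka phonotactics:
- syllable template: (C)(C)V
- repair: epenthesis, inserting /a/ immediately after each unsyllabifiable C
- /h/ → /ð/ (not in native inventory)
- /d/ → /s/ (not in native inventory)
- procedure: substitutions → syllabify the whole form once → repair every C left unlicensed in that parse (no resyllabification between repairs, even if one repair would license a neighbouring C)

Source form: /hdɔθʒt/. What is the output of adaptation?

Substitution: /h/ → /ð/, /d/ → /s/, giving /ðsɔθʒt/.
Under (C)(C)V, the unsyllabifiable consonants are /θ/, /ʒ/, /t/ (no codas are permitted; onsets may contain at most 2 consonants).
Epenthesis after each stranded consonant: /θ/ → /θa/, /ʒ/ → /ʒa/, /t/ → /ta/.

ðsɔθaʒata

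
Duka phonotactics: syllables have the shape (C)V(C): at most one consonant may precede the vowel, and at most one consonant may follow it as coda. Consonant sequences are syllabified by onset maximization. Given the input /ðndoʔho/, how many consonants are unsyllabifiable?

The consonants /ð/, /n/ cannot be parsed into a legal (C)V(C) syllable (at most one coda consonant is licensed; onsets are limited to one consonant).

2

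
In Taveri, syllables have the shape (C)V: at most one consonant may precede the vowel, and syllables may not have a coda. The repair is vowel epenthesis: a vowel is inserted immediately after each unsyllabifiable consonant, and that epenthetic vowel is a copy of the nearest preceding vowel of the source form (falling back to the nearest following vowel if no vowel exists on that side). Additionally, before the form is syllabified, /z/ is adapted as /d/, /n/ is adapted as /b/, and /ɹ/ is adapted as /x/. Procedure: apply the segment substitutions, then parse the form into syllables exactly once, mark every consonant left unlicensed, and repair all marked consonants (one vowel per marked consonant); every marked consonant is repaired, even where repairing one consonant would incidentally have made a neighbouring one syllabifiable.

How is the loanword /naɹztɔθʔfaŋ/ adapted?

baxadatɔθɔʔɔfaŋa

Substitution: /n/ → /b/, /ɹ/ → /x/, /z/ → /d/, giving /baxdtɔθʔfaŋ/.
The consonants /x/, /d/, /θ/, /ʔ/, /ŋ/ cannot be parsed into a legal (C)V syllable (no codas are permitted; onsets are limited to one consonant).
Epenthesis after each stranded consonant: /x/ → /xa/, /d/ → /da/, /θ/ → /θɔ/, /ʔ/ → /ʔɔ/, /ŋ/ → /ŋa/.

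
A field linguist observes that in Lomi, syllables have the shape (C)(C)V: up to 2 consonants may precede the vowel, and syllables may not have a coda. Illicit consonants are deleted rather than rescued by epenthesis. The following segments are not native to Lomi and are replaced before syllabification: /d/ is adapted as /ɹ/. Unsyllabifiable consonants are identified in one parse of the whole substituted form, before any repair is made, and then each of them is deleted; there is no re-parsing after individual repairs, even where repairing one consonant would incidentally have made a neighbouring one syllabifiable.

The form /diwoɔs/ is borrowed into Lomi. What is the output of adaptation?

ɹiwoɔ

Substitution: /d/ → /ɹ/, giving /ɹiwoɔs/.
The consonants /s/ cannot be parsed into a legal (C)(C)V syllable (no codas are permitted; onsets may contain at most 2 consonants).
Deletion applies to /s/.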